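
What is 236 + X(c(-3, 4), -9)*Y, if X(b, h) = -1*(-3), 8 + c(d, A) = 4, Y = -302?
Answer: -670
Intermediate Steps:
c(d, A) = -4 (c(d, A) = -8 + 4 = -4)
X(b, h) = 3
236 + X(c(-3, 4), -9)*Y = 236 + 3*(-302) = 236 - 906 = -670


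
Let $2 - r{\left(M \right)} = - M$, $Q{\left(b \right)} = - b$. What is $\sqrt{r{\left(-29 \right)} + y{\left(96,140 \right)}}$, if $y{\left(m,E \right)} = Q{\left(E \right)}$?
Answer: $i \sqrt{167} \approx 12.923 i$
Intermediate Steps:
$y{\left(m,E \right)} = - E$
$r{\left(M \right)} = 2 + M$ ($r{\left(M \right)} = 2 - - M = 2 + M$)
$\sqrt{r{\left(-29 \right)} + y{\left(96,140 \right)}} = \sqrt{\left(2 - 29\right) - 140} = \sqrt{-27 - 140} = \sqrt{-167} = i \sqrt{167}$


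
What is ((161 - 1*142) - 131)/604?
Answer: -28/151 ≈ -0.18543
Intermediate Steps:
((161 - 1*142) - 131)/604 = ((161 - 142) - 131)*(1/604) = (19 - 131)*(1/604) = -112*1/604 = -28/151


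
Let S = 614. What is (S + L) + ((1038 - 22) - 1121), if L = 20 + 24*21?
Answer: 1033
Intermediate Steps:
L = 524 (L = 20 + 504 = 524)
(S + L) + ((1038 - 22) - 1121) = (614 + 524) + ((1038 - 22) - 1121) = 1138 + (1016 - 1121) = 1138 - 105 = 1033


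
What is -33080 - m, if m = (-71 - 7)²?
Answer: -39164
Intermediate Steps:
m = 6084 (m = (-78)² = 6084)
-33080 - m = -33080 - 1*6084 = -33080 - 6084 = -39164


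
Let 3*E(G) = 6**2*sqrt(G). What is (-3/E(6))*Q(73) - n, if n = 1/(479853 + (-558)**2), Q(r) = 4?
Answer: -1/791217 - sqrt(6)/6 ≈ -0.40825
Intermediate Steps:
E(G) = 12*sqrt(G) (E(G) = (6**2*sqrt(G))/3 = (36*sqrt(G))/3 = 12*sqrt(G))
n = 1/791217 (n = 1/(479853 + 311364) = 1/791217 ≈ 1.2639e-6)
(-3/E(6))*Q(73) - n = -3*sqrt(6)/72*4 - 1*1/791217 = -sqrt(6)/24*4 - 1/791217 = -sqrt(6)/6 - 1/791217 = -1/791217 - sqrt(6)/6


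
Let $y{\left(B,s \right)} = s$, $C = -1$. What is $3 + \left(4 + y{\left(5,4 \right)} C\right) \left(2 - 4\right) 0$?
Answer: $3$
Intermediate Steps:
$3 + \left(4 + y{\left(5,4 \right)} C\right) \left(2 - 4\right) 0 = 3 + \left(4 + 4 \left(-1\right)\right) \left(2 - 4\right) 0 = 3 + \left(4 - 4\right) \left(\left(-2\right) 0\right) = 3 + 0 \cdot 0 = 3 + 0 = 3$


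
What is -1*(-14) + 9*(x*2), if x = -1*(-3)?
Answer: 68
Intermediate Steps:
x = 3
-1*(-14) + 9*(x*2) = -1*(-14) + 9*(3*2) = 14 + 9*6 = 14 + 54 = 68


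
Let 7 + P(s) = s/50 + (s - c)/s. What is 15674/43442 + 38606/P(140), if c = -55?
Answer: -117395449699/8536353 ≈ -13752.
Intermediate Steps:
P(s) = -7 + s/50 + (55 + s)/s (P(s) = -7 + (s/50 + (s - 1*(-55))/s) = -7 + (s*(1/50) + (s + 55)/s) = -7 + (s/50 + (55 + s)/s) = -7 + s/50 + (55 + s)/s)
15674/43442 + 38606/P(140) = 15674/43442 + 38606/(-6 + 55/140 + (1/50)*140) = 15674*(1/43442) + 38606/(-6 + 55*(1/140) + 14/5) = 7837/21721 + 38606/(-6 + 11/28 + 14/5) = 7837/21721 + 38606/(-393/140) = 7837/21721 + 38606*(-140/393) = 7837/21721 - 5404840/393 = -117395449699/8536353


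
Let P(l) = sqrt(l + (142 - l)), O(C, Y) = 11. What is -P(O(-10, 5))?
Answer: -sqrt(142) ≈ -11.916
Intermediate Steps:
P(l) = sqrt(142)
-P(O(-10, 5)) = -sqrt(142)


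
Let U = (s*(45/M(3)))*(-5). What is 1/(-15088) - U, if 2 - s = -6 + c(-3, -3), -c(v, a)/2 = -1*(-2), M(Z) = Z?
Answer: 13579199/15088 ≈ 900.00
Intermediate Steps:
c(v, a) = -4 (c(v, a) = -(-2)*(-2) = -2*2 = -4)
s = 12 (s = 2 - (-6 - 4) = 2 - 1*(-10) = 2 + 10 = 12)
U = -900 (U = (12*(45/3))*(-5) = (12*(45*(⅓)))*(-5) = (12*15)*(-5) = 180*(-5) = -900)
1/(-15088) - U = 1/(-15088) - 1*(-900) = -1/15088 + 900 = 13579199/15088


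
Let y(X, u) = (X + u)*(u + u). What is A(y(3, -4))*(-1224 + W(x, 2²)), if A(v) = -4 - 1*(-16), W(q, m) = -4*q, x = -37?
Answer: -12912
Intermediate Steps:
y(X, u) = 2*u*(X + u) (y(X, u) = (X + u)*(2*u) = 2*u*(X + u))
A(v) = 12 (A(v) = -4 + 16 = 12)
A(y(3, -4))*(-1224 + W(x, 2²)) = 12*(-1224 - 4*(-37)) = 12*(-1224 + 148) = 12*(-1076) = -12912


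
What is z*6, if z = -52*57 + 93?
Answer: -17226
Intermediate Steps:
z = -2871 (z = -2964 + 93 = -2871)
z*6 = -2871*6 = -17226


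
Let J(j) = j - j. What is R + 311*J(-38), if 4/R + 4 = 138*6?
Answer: 1/206 ≈ 0.0048544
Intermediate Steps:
J(j) = 0
R = 1/206 (R = 4/(-4 + 138*6) = 4/(-4 + 828) = 4/824 = 4*(1/824) = 1/206 ≈ 0.0048544)
R + 311*J(-38) = 1/206 + 311*0 = 1/206 + 0 = 1/206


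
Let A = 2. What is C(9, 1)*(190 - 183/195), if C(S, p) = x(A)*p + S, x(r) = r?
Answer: 135179/65 ≈ 2079.7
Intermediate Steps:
C(S, p) = S + 2*p (C(S, p) = 2*p + S = S + 2*p)
C(9, 1)*(190 - 183/195) = (9 + 2*1)*(190 - 183/195) = (9 + 2)*(190 - 183/195) = 11*(190 - 1*61/65) = 11*(190 - 61/65) = 11*(12289/65) = 135179/65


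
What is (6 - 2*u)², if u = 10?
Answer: 196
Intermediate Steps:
(6 - 2*u)² = (6 - 2*10)² = (6 - 20)² = (-14)² = 196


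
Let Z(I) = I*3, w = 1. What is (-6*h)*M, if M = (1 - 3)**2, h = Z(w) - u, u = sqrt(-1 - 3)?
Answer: -72 + 48*I ≈ -72.0 + 48.0*I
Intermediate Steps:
Z(I) = 3*I
u = 2*I (u = sqrt(-4) = 2*I ≈ 2.0*I)
h = 3 - 2*I (h = 3*1 - 2*I = 3 - 2*I ≈ 3.0 - 2.0*I)
M = 4 (M = (-2)**2 = 4)
(-6*h)*M = -6*(3 - 2*I)*4 = (-18 + 12*I)*4 = -72 + 48*I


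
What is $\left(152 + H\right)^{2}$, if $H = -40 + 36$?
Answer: $21904$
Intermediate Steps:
$H = -4$
$\left(152 + H\right)^{2} = \left(152 - 4\right)^{2} = 148^{2} = 21904$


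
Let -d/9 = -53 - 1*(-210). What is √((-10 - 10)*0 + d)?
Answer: 3*I*√157 ≈ 37.59*I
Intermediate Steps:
d = -1413 (d = -9*(-53 - 1*(-210)) = -9*(-53 + 210) = -9*157 = -1413)
√((-10 - 10)*0 + d) = √((-10 - 10)*0 - 1413) = √(-20*0 - 1413) = √(0 - 1413) = √(-1413) = 3*I*√157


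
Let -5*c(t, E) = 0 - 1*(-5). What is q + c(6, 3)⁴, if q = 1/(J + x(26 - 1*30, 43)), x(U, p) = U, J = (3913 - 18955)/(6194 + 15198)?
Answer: 39609/50305 ≈ 0.78738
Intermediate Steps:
c(t, E) = -1 (c(t, E) = -(0 - 1*(-5))/5 = -(0 + 5)/5 = -⅕*5 = -1)
J = -7521/10696 (J = -15042/21392 = -15042*1/21392 = -7521/10696 ≈ -0.70316)
q = -10696/50305 (q = 1/(-7521/10696 + (26 - 1*30)) = 1/(-7521/10696 + (26 - 30)) = 1/(-7521/10696 - 4) = 1/(-50305/10696) = -10696/50305 ≈ -0.21262)
q + c(6, 3)⁴ = -10696/50305 + (-1)⁴ = -10696/50305 + 1 = 39609/50305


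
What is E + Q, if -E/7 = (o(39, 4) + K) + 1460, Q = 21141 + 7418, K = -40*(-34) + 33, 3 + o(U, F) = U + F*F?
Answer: 8224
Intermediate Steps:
o(U, F) = -3 + U + F**2 (o(U, F) = -3 + (U + F*F) = -3 + (U + F**2) = -3 + U + F**2)
K = 1393 (K = 1360 + 33 = 1393)
Q = 28559
E = -20335 (E = -7*(((-3 + 39 + 4**2) + 1393) + 1460) = -7*(((-3 + 39 + 16) + 1393) + 1460) = -7*((52 + 1393) + 1460) = -7*(1445 + 1460) = -7*2905 = -20335)
E + Q = -20335 + 28559 = 8224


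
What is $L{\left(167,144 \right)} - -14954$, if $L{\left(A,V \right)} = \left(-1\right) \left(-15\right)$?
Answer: $14969$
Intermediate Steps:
$L{\left(A,V \right)} = 15$
$L{\left(167,144 \right)} - -14954 = 15 - -14954 = 15 + 14954 = 14969$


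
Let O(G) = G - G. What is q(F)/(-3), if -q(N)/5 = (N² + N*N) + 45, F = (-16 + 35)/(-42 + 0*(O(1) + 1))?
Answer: 200255/2646 ≈ 75.682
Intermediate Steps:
O(G) = 0
F = -19/42 (F = (-16 + 35)/(-42 + 0*(0 + 1)) = 19/(-42 + 0*1) = 19/(-42 + 0) = 19/(-42) = 19*(-1/42) = -19/42 ≈ -0.45238)
q(N) = -225 - 10*N² (q(N) = -5*((N² + N*N) + 45) = -5*((N² + N²) + 45) = -5*(2*N² + 45) = -5*(45 + 2*N²) = -225 - 10*N²)
q(F)/(-3) = (-225 - 10*(-19/42)²)/(-3) = (-225 - 10*361/1764)*(-⅓) = (-225 - 1805/882)*(-⅓) = -200255/882*(-⅓) = 200255/2646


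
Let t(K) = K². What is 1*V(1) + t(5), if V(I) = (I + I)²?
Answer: 29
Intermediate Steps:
V(I) = 4*I² (V(I) = (2*I)² = 4*I²)
1*V(1) + t(5) = 1*(4*1²) + 5² = 1*(4*1) + 25 = 1*4 + 25 = 4 + 25 = 29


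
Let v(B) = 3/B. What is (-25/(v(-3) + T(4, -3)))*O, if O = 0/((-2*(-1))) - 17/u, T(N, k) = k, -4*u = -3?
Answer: -425/3 ≈ -141.67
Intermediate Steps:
u = 3/4 (u = -1/4*(-3) = 3/4 ≈ 0.75000)
O = -68/3 (O = 0/((-2*(-1))) - 17/3/4 = 0/2 - 17*4/3 = 0*(1/2) - 68/3 = 0 - 68/3 = -68/3 ≈ -22.667)
(-25/(v(-3) + T(4, -3)))*O = (-25/(3/(-3) - 3))*(-68/3) = (-25/(3*(-1/3) - 3))*(-68/3) = (-25/(-1 - 3))*(-68/3) = (-25/(-4))*(-68/3) = -1/4*(-25)*(-68/3) = (25/4)*(-68/3) = -425/3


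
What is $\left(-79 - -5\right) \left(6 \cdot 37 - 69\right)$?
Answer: $-11322$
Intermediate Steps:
$\left(-79 - -5\right) \left(6 \cdot 37 - 69\right) = \left(-79 + 5\right) \left(222 - 69\right) = \left(-74\right) 153 = -11322$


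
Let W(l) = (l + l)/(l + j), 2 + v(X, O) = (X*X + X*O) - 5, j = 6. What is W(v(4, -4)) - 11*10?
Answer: -96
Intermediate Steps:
v(X, O) = -7 + X² + O*X (v(X, O) = -2 + ((X*X + X*O) - 5) = -2 + ((X² + O*X) - 5) = -2 + (-5 + X² + O*X) = -7 + X² + O*X)
W(l) = 2*l/(6 + l) (W(l) = (l + l)/(l + 6) = (2*l)/(6 + l) = 2*l/(6 + l))
W(v(4, -4)) - 11*10 = 2*(-7 + 4² - 4*4)/(6 + (-7 + 4² - 4*4)) - 11*10 = 2*(-7 + 16 - 16)/(6 + (-7 + 16 - 16)) - 110 = 2*(-7)/(6 - 7) - 110 = 2*(-7)/(-1) - 110 = 2*(-7)*(-1) - 110 = 14 - 110 = -96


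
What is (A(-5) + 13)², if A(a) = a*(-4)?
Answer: 1089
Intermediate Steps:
A(a) = -4*a
(A(-5) + 13)² = (-4*(-5) + 13)² = (20 + 13)² = 33² = 1089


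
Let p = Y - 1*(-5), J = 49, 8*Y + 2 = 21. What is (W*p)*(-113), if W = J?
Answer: -326683/8 ≈ -40835.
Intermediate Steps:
Y = 19/8 (Y = -¼ + (⅛)*21 = -¼ + 21/8 = 19/8 ≈ 2.3750)
p = 59/8 (p = 19/8 - 1*(-5) = 19/8 + 5 = 59/8 ≈ 7.3750)
W = 49
(W*p)*(-113) = (49*(59/8))*(-113) = (2891/8)*(-113) = -326683/8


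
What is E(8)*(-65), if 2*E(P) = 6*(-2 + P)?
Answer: -1170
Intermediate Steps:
E(P) = -6 + 3*P (E(P) = (6*(-2 + P))/2 = (-12 + 6*P)/2 = -6 + 3*P)
E(8)*(-65) = (-6 + 3*8)*(-65) = (-6 + 24)*(-65) = 18*(-65) = -1170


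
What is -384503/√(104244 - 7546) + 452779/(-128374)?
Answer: -452779/128374 - 54929*√96698/13814 ≈ -1240.0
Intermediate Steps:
-384503/√(104244 - 7546) + 452779/(-128374) = -384503*√96698/96698 + 452779*(-1/128374) = -54929*√96698/13814 - 452779/128374 = -452779/128374 - 54929*√96698/13814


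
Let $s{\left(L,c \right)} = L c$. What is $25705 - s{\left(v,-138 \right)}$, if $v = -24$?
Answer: $22393$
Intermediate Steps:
$25705 - s{\left(v,-138 \right)} = 25705 - \left(-24\right) \left(-138\right) = 25705 - 3312 = 22393$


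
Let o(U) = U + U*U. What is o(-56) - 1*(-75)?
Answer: 3155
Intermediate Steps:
o(U) = U + U²
o(-56) - 1*(-75) = -56*(1 - 56) - 1*(-75) = -56*(-55) + 75 = 3080 + 75 = 3155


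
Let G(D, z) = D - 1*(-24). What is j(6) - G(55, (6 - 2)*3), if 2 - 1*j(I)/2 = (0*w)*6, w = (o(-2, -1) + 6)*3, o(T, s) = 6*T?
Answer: -75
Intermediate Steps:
G(D, z) = 24 + D (G(D, z) = D + 24 = 24 + D)
w = -18 (w = (6*(-2) + 6)*3 = (-12 + 6)*3 = -6*3 = -18)
j(I) = 4 (j(I) = 4 - 2*0*(-18)*6 = 4 - 0*6 = 4 - 2*0 = 4 + 0 = 4)
j(6) - G(55, (6 - 2)*3) = 4 - (24 + 55) = 4 - 1*79 = 4 - 79 = -75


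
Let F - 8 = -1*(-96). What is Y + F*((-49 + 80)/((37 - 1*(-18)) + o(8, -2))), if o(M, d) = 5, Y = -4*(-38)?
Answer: 3086/15 ≈ 205.73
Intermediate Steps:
Y = 152
F = 104 (F = 8 - 1*(-96) = 8 + 96 = 104)
Y + F*((-49 + 80)/((37 - 1*(-18)) + o(8, -2))) = 152 + 104*((-49 + 80)/((37 - 1*(-18)) + 5)) = 152 + 104*(31/((37 + 18) + 5)) = 152 + 104*(31/(55 + 5)) = 152 + 104*(31/60) = 152 + 806/15 = 3086/15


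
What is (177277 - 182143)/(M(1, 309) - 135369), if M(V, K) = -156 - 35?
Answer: 2433/67780 ≈ 0.035896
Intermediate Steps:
M(V, K) = -191
(177277 - 182143)/(M(1, 309) - 135369) = (177277 - 182143)/(-191 - 135369) = -4866/(-135560) = -4866*(-1/135560) = 2433/67780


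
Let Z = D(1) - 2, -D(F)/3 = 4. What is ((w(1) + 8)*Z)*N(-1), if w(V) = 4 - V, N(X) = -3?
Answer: 462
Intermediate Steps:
D(F) = -12 (D(F) = -3*4 = -12)
Z = -14 (Z = -12 - 2 = -14)
((w(1) + 8)*Z)*N(-1) = (((4 - 1*1) + 8)*(-14))*(-3) = (((4 - 1) + 8)*(-14))*(-3) = ((3 + 8)*(-14))*(-3) = (11*(-14))*(-3) = -154*(-3) = 462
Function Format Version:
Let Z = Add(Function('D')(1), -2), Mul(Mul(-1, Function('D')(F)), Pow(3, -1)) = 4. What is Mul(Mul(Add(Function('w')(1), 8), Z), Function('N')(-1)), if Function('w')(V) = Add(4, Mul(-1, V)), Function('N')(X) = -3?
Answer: 462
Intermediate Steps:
Function('D')(F) = -12 (Function('D')(F) = Mul(-3, 4) = -12)
Z = -14 (Z = Add(-12, -2) = -14)
Mul(Mul(Add(Function('w')(1), 8), Z), Function('N')(-1)) = Mul(Mul(Add(Add(4, Mul(-1, 1)), 8), -14), -3) = Mul(Mul(Add(Add(4, -1), 8), -14), -3) = Mul(Mul(Add(3, 8), -14), -3) = Mul(Mul(11, -14), -3) = Mul(-154, -3) = 462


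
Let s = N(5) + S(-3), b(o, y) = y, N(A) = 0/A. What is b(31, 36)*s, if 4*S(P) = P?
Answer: -27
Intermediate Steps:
N(A) = 0
S(P) = P/4
s = -¾ (s = 0 + (¼)*(-3) = 0 - ¾ = -¾ ≈ -0.75000)
b(31, 36)*s = 36*(-¾) = -27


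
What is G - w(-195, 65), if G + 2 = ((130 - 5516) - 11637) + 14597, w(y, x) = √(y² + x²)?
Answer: -2428 - 65*√10 ≈ -2633.5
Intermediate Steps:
w(y, x) = √(x² + y²)
G = -2428 (G = -2 + (((130 - 5516) - 11637) + 14597) = -2 + ((-5386 - 11637) + 14597) = -2 + (-17023 + 14597) = -2 - 2426 = -2428)
G - w(-195, 65) = -2428 - √(65² + (-195)²) = -2428 - √(4225 + 38025) = -2428 - √42250 = -2428 - 65*√10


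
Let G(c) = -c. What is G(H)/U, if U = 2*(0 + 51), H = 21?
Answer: -7/34 ≈ -0.20588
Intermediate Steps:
U = 102 (U = 2*51 = 102)
G(H)/U = -1*21/102 = -21*1/102 = -7/34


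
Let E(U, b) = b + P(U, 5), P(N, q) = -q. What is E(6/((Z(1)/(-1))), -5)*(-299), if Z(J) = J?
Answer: 2990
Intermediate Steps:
E(U, b) = -5 + b (E(U, b) = b - 1*5 = b - 5 = -5 + b)
E(6/((Z(1)/(-1))), -5)*(-299) = (-5 - 5)*(-299) = -10*(-299) = 2990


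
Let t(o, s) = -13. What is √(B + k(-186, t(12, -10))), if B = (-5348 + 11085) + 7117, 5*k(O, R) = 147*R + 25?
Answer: 4*√19495/5 ≈ 111.70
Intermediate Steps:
k(O, R) = 5 + 147*R/5 (k(O, R) = (147*R + 25)/5 = (25 + 147*R)/5 = 5 + 147*R/5)
B = 12854 (B = 5737 + 7117 = 12854)
√(B + k(-186, t(12, -10))) = √(12854 + (5 + (147/5)*(-13))) = √(12854 + (5 - 1911/5)) = √(12854 - 1886/5) = √(62384/5) = 4*√19495/5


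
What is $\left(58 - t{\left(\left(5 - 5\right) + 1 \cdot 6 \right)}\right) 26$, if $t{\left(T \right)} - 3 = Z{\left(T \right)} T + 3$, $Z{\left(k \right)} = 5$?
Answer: $572$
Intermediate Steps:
$t{\left(T \right)} = 6 + 5 T$ ($t{\left(T \right)} = 3 + \left(5 T + 3\right) = 3 + \left(3 + 5 T\right) = 6 + 5 T$)
$\left(58 - t{\left(\left(5 - 5\right) + 1 \cdot 6 \right)}\right) 26 = \left(58 - \left(6 + 5 \left(\left(5 - 5\right) + 1 \cdot 6\right)\right)\right) 26 = \left(58 - \left(6 + 5 \left(0 + 6\right)\right)\right) 26 = \left(58 - \left(6 + 5 \cdot 6\right)\right) 26 = \left(58 - \left(6 + 30\right)\right) 26 = \left(58 - 36\right) 26 = 22 \cdot 26 = 572$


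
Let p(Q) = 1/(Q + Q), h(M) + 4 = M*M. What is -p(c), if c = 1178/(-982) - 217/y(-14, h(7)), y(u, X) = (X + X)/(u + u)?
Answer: -22095/2930306 ≈ -0.0075402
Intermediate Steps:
h(M) = -4 + M**2 (h(M) = -4 + M*M = -4 + M**2)
y(u, X) = X/u (y(u, X) = (2*X)/((2*u)) = (2*X)*(1/(2*u)) = X/u)
c = 1465153/22095 (c = 1178/(-982) - 217*(-14/(-4 + 7**2)) = 1178*(-1/982) - 217*(-14/(-4 + 49)) = -589/491 - 217/(45*(-1/14)) = -589/491 - 217/(-45/14) = -589/491 - 217*(-14/45) = -589/491 + 3038/45 = 1465153/22095 ≈ 66.312)
p(Q) = 1/(2*Q)
-p(c) = -1/(2*1465153/22095) = -22095/(2*1465153) = -1*22095/2930306 = -22095/2930306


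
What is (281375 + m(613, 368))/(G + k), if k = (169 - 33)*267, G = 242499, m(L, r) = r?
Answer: 281743/278811 ≈ 1.0105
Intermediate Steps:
k = 36312 (k = 136*267 = 36312)
(281375 + m(613, 368))/(G + k) = (281375 + 368)/(242499 + 36312) = 281743/278811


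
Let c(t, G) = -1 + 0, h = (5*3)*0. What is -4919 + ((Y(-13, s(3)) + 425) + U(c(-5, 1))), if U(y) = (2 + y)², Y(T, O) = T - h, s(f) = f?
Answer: -4506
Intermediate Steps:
h = 0 (h = 15*0 = 0)
c(t, G) = -1
Y(T, O) = T (Y(T, O) = T - 1*0 = T + 0 = T)
-4919 + ((Y(-13, s(3)) + 425) + U(c(-5, 1))) = -4919 + ((-13 + 425) + (2 - 1)²) = -4919 + (412 + 1²) = -4919 + (412 + 1) = -4919 + 413 = -4506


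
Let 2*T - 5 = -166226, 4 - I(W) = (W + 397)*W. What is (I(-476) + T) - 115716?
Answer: -472853/2 ≈ -2.3643e+5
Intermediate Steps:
I(W) = 4 - W*(397 + W) (I(W) = 4 - (W + 397)*W = 4 - (397 + W)*W = 4 - W*(397 + W))
T = -166221/2 (T = 5/2 + (1/2)*(-166226) = 5/2 - 83113 = -166221/2 ≈ -83111.)
(I(-476) + T) - 115716 = ((4 - 1*(-476)**2 - 397*(-476)) - 166221/2) - 115716 = ((4 - 1*226576 + 188972) - 166221/2) - 115716 = ((4 - 226576 + 188972) - 166221/2) - 115716 = (-37600 - 166221/2) - 115716 = -241421/2 - 115716 = -472853/2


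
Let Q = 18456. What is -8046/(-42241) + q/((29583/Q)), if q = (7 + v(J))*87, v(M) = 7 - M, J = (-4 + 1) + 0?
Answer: 128140696778/138846167 ≈ 922.90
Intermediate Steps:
J = -3 (J = -3 + 0 = -3)
q = 1479 (q = (7 + (7 - 1*(-3)))*87 = (7 + (7 + 3))*87 = (7 + 10)*87 = 17*87 = 1479)
-8046/(-42241) + q/((29583/Q)) = -8046/(-42241) + 1479/((29583/18456)) = -8046*(-1/42241) + 1479/((29583*(1/18456))) = 8046/42241 + 1479/(9861/6152) = 8046/42241 + 1479*(6152/9861) = 8046/42241 + 3032936/3287 = 128140696778/138846167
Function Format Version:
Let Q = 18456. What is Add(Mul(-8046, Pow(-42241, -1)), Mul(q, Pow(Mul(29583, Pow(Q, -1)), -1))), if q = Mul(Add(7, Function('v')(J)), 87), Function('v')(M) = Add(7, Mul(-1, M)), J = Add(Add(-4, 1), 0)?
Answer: Rational(128140696778, 138846167) ≈ 922.90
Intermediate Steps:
J = -3 (J = Add(-3, 0) = -3)
q = 1479 (q = Mul(Add(7, Add(7, Mul(-1, -3))), 87) = Mul(Add(7, Add(7, 3)), 87) = Mul(Add(7, 10), 87) = Mul(17, 87) = 1479)
Add(Mul(-8046, Pow(-42241, -1)), Mul(q, Pow(Mul(29583, Pow(Q, -1)), -1))) = Add(Mul(-8046, Pow(-42241, -1)), Mul(1479, Pow(Mul(29583, Pow(18456, -1)), -1))) = Add(Mul(-8046, Rational(-1, 42241)), Mul(1479, Pow(Mul(29583, Rational(1, 18456)), -1))) = Add(Rational(8046, 42241), Mul(1479, Pow(Rational(9861, 6152), -1))) = Add(Rational(8046, 42241), Mul(1479, Rational(6152, 9861))) = Add(Rational(8046, 42241), Rational(3032936, 3287)) = Rational(128140696778, 138846167)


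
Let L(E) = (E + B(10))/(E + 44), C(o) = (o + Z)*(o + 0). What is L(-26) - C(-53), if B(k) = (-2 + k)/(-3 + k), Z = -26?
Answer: -87956/21 ≈ -4188.4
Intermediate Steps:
B(k) = (-2 + k)/(-3 + k)
C(o) = o*(-26 + o) (C(o) = (o - 26)*(o + 0) = (-26 + o)*o = o*(-26 + o))
L(E) = (8/7 + E)/(44 + E) (L(E) = (E + (-2 + 10)/(-3 + 10))/(E + 44) = (E + 8/7)/(44 + E) = (8/7 + E)/(44 + E))
L(-26) - C(-53) = (8/7 - 26)/(44 - 26) - (-53)*(-26 - 53) = -174/7/18 - (-53)*(-79) = (1/18)*(-174/7) - 1*4187 = -29/21 - 4187 = -87956/21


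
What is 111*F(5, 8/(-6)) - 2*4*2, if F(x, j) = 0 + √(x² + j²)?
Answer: -16 + 37*√241 ≈ 558.39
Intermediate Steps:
F(x, j) = √(j² + x²) (F(x, j) = 0 + √(j² + x²) = √(j² + x²))
111*F(5, 8/(-6)) - 2*4*2 = 111*√((8/(-6))² + 5²) - 2*4*2 = 111*√((8*(-⅙))² + 25) - 8*2 = 111*√((-4/3)² + 25) - 16 = 111*√(16/9 + 25) - 16 = 111*√(241/9) - 16 = 111*(√241/3) - 16 = 37*√241 - 16 = -16 + 37*√241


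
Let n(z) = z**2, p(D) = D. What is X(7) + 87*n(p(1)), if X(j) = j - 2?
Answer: 92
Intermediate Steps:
X(j) = -2 + j
X(7) + 87*n(p(1)) = (-2 + 7) + 87*1**2 = 5 + 87*1 = 5 + 87 = 92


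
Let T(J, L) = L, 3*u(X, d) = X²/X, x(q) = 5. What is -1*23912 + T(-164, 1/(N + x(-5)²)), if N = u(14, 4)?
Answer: -2128165/89 ≈ -23912.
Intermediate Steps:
u(X, d) = X/3 (u(X, d) = (X²/X)/3 = X/3)
N = 14/3 (N = (⅓)*14 = 14/3 ≈ 4.6667)
-1*23912 + T(-164, 1/(N + x(-5)²)) = -1*23912 + 1/(14/3 + 5²) = -23912 + 1/(14/3 + 25) = -23912 + 1/(89/3) = -23912 + 3/89 = -2128165/89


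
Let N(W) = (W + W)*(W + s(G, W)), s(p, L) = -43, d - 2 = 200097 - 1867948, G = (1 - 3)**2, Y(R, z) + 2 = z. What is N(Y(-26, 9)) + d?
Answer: -1668353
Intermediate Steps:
Y(R, z) = -2 + z
G = 4 (G = (-2)**2 = 4)
d = -1667849 (d = 2 + (200097 - 1867948) = 2 - 1667851 = -1667849)
N(W) = 2*W*(-43 + W) (N(W) = (W + W)*(W - 43) = (2*W)*(-43 + W) = 2*W*(-43 + W))
N(Y(-26, 9)) + d = 2*(-2 + 9)*(-43 + (-2 + 9)) - 1667849 = 2*7*(-43 + 7) - 1667849 = 2*7*(-36) - 1667849 = -504 - 1667849 = -1668353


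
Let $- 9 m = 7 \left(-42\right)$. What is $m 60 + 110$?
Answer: $2070$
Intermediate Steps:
$m = \frac{98}{3}$ ($m = - \frac{7 \left(-42\right)}{9} = \left(- \frac{1}{9}\right) \left(-294\right) = \frac{98}{3} \approx 32.667$)
$m 60 + 110 = \frac{98}{3} \cdot 60 + 110 = 1960 + 110 = 2070$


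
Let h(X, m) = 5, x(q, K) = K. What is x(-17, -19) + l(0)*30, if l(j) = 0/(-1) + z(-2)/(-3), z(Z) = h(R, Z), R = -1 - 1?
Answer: -69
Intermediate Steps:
R = -2
z(Z) = 5
l(j) = -5/3 (l(j) = 0/(-1) + 5/(-3) = 0*(-1) + 5*(-1/3) = 0 - 5/3 = -5/3)
x(-17, -19) + l(0)*30 = -19 - 5/3*30 = -19 - 50 = -69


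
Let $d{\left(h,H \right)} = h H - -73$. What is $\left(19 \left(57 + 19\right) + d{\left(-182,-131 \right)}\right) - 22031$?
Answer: $3328$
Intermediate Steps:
$d{\left(h,H \right)} = 73 + H h$ ($d{\left(h,H \right)} = H h + 73 = 73 + H h$)
$\left(19 \left(57 + 19\right) + d{\left(-182,-131 \right)}\right) - 22031 = \left(19 \left(57 + 19\right) + \left(73 - -23842\right)\right) - 22031 = \left(19 \cdot 76 + \left(73 + 23842\right)\right) - 22031 = \left(1444 + 23915\right) - 22031 = 25359 - 22031 = 3328$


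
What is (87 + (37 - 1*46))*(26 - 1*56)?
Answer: -2340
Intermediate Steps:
(87 + (37 - 1*46))*(26 - 1*56) = (87 + (37 - 46))*(26 - 56) = (87 - 9)*(-30) = 78*(-30) = -2340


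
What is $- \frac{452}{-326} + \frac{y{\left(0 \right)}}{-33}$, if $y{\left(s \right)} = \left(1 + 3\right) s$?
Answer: $\frac{226}{163} \approx 1.3865$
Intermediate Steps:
$y{\left(s \right)} = 4 s$
$- \frac{452}{-326} + \frac{y{\left(0 \right)}}{-33} = - \frac{452}{-326} + \frac{4 \cdot 0}{-33} = \left(-452\right) \left(- \frac{1}{326}\right) + 0 \left(- \frac{1}{33}\right) = \frac{226}{163} + 0 = \frac{226}{163}$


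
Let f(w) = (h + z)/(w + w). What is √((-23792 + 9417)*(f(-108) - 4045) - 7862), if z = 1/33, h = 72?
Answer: √9117879188858/396 ≈ 7625.2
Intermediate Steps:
z = 1/33 ≈ 0.030303
f(w) = 2377/(66*w) (f(w) = (72 + 1/33)/(w + w) = 2377/(33*((2*w))) = 2377*(1/(2*w))/33 = 2377/(66*w))
√((-23792 + 9417)*(f(-108) - 4045) - 7862) = √((-23792 + 9417)*((2377/66)/(-108) - 4045) - 7862) = √(-14375*((2377/66)*(-1/108) - 4045) - 7862) = √(-14375*(-2377/7128 - 4045) - 7862) = √(-14375*(-28835137/7128) - 7862) = √(414505094375/7128 - 7862) = √(414449054039/7128) = √9117879188858/396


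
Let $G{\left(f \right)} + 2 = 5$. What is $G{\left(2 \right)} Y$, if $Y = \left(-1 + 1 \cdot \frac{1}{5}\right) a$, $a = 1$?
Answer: $- \frac{12}{5} \approx -2.4$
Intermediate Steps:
$G{\left(f \right)} = 3$ ($G{\left(f \right)} = -2 + 5 = 3$)
$Y = - \frac{4}{5}$ ($Y = \left(-1 + 1 \cdot \frac{1}{5}\right) 1 = \left(-1 + \frac{1}{5}\right) 1 = \left(- \frac{4}{5}\right) 1 = - \frac{4}{5} \approx -0.8$)
$G{\left(2 \right)} Y = 3 \left(- \frac{4}{5}\right) = - \frac{12}{5}$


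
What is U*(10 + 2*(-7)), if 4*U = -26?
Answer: 26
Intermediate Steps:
U = -13/2 (U = (¼)*(-26) = -13/2 ≈ -6.5000)
U*(10 + 2*(-7)) = -13*(10 + 2*(-7))/2 = -13*(10 - 14)/2 = -13/2*(-4) = 26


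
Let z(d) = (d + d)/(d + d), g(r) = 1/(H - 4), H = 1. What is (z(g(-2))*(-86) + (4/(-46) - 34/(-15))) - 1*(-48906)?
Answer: 16843652/345 ≈ 48822.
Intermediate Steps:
g(r) = -⅓ (g(r) = 1/(1 - 4) = 1/(-3) = -⅓)
z(d) = 1 (z(d) = (2*d)/((2*d)) = (2*d)*(1/(2*d)) = 1)
(z(g(-2))*(-86) + (4/(-46) - 34/(-15))) - 1*(-48906) = (1*(-86) + (4/(-46) - 34/(-15))) - 1*(-48906) = (-86 + (4*(-1/46) - 34*(-1/15))) + 48906 = (-86 + (-2/23 + 34/15)) + 48906 = (-86 + 752/345) + 48906 = -28918/345 + 48906 = 16843652/345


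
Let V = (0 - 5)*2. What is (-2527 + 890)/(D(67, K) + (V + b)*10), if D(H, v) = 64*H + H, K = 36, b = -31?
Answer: -1637/3945 ≈ -0.41496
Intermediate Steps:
V = -10 (V = -5*2 = -10)
D(H, v) = 65*H
(-2527 + 890)/(D(67, K) + (V + b)*10) = (-2527 + 890)/(65*67 + (-10 - 31)*10) = -1637/(4355 - 41*10) = -1637/(4355 - 410) = -1637/3945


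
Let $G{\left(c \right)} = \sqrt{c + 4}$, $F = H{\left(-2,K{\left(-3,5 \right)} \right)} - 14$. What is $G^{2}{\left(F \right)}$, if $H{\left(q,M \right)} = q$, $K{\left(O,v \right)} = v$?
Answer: $-12$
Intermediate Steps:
$F = -16$ ($F = -2 - 14 = -16$)
$G{\left(c \right)} = \sqrt{4 + c}$
$G^{2}{\left(F \right)} = \left(\sqrt{4 - 16}\right)^{2} = \left(\sqrt{-12}\right)^{2} = \left(2 i \sqrt{3}\right)^{2} = -12$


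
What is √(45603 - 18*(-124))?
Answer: 3*√5315 ≈ 218.71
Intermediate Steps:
√(45603 - 18*(-124)) = √(45603 + 2232) = √47835 = 3*√5315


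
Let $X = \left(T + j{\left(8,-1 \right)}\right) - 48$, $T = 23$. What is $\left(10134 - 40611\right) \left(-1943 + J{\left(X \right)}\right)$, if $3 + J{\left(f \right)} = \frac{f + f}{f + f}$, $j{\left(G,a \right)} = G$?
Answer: $59277765$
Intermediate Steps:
$X = -17$ ($X = \left(23 + 8\right) - 48 = 31 - 48 = -17$)
$J{\left(f \right)} = -2$ ($J{\left(f \right)} = -3 + \frac{f + f}{f + f} = -3 + \frac{2 f}{2 f} = -3 + 2 f \frac{1}{2 f} = -3 + 1 = -2$)
$\left(10134 - 40611\right) \left(-1943 + J{\left(X \right)}\right) = \left(10134 - 40611\right) \left(-1943 - 2\right) = \left(-30477\right) \left(-1945\right) = 59277765$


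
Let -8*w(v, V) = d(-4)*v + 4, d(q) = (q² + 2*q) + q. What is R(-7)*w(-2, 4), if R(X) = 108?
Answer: 54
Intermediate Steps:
d(q) = q² + 3*q
w(v, V) = -½ - v/2 (w(v, V) = -((-4*(3 - 4))*v + 4)/8 = -((-4*(-1))*v + 4)/8 = -(4*v + 4)/8 = -(4 + 4*v)/8 = -½ - v/2)
R(-7)*w(-2, 4) = 108*(-½ - ½*(-2)) = 108*(-½ + 1) = 108*(½) = 54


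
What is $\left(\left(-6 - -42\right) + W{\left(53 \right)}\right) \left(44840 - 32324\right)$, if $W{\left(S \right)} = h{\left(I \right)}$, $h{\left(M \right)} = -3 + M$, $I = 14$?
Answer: $588252$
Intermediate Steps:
$W{\left(S \right)} = 11$ ($W{\left(S \right)} = -3 + 14 = 11$)
$\left(\left(-6 - -42\right) + W{\left(53 \right)}\right) \left(44840 - 32324\right) = \left(\left(-6 - -42\right) + 11\right) \left(44840 - 32324\right) = \left(\left(-6 + 42\right) + 11\right) 12516 = \left(36 + 11\right) 12516 = 47 \cdot 12516 = 588252$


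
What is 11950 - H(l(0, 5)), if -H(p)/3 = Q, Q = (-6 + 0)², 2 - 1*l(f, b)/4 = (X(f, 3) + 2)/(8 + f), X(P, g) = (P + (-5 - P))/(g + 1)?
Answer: 12058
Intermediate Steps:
X(P, g) = -5/(1 + g)
l(f, b) = 8 - 3/(8 + f) (l(f, b) = 8 - 4*(-5/(1 + 3) + 2)/(8 + f) = 8 - 4*(-5/4 + 2)/(8 + f) = 8 - 3/(8 + f))
Q = 36 (Q = (-6)² = 36)
H(p) = -108 (H(p) = -3*36 = -108)
11950 - H(l(0, 5)) = 11950 - 1*(-108) = 11950 + 108 = 12058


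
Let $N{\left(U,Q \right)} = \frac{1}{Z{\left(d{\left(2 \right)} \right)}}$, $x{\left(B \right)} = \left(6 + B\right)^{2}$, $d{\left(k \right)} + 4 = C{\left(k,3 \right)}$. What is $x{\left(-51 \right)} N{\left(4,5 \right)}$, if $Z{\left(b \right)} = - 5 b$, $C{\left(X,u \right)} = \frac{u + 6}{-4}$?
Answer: $\frac{324}{5} \approx 64.8$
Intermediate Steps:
$C{\left(X,u \right)} = - \frac{3}{2} - \frac{u}{4}$ ($C{\left(X,u \right)} = \left(6 + u\right) \left(- \frac{1}{4}\right) = - \frac{3}{2} - \frac{u}{4}$)
$d{\left(k \right)} = - \frac{25}{4}$ ($d{\left(k \right)} = -4 - \frac{9}{4} = - \frac{25}{4}$)
$N{\left(U,Q \right)} = \frac{4}{125}$ ($N{\left(U,Q \right)} = \frac{1}{\left(-5\right) \left(- \frac{25}{4}\right)} = \frac{1}{\frac{125}{4}} = \frac{4}{125}$)
$x{\left(-51 \right)} N{\left(4,5 \right)} = \left(6 - 51\right)^{2} \cdot \frac{4}{125} = \left(-45\right)^{2} \cdot \frac{4}{125} = 2025 \cdot \frac{4}{125} = \frac{324}{5}$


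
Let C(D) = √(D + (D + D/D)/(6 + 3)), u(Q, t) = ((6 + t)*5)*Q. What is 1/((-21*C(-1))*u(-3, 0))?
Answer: -I/1890 ≈ -0.0005291*I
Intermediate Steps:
u(Q, t) = Q*(30 + 5*t) (u(Q, t) = (30 + 5*t)*Q = Q*(30 + 5*t))
C(D) = √(⅑ + 10*D/9) (C(D) = √(D + (D + 1)/9) = √(D + (1 + D)*(⅑)) = √(D + (⅑ + D/9)) = √(⅑ + 10*D/9))
1/((-21*C(-1))*u(-3, 0)) = 1/((-7*√(1 + 10*(-1)))*(5*(-3)*(6 + 0))) = 1/((-7*√(1 - 10))*(5*(-3)*6)) = 1/(-7*√(-9)*(-90)) = 1/(-7*3*I*(-90)) = 1/(-21*I*(-90)) = 1/(1890*I) = -I/1890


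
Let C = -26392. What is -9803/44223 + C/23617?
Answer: -1398650867/1044414591 ≈ -1.3392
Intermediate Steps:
-9803/44223 + C/23617 = -9803/44223 - 26392/23617 = -1398650867/1044414591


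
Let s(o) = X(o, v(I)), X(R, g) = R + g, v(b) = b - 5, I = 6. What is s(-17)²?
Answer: 256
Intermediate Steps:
v(b) = -5 + b
s(o) = 1 + o (s(o) = o + (-5 + 6) = o + 1 = 1 + o)
s(-17)² = (1 - 17)² = (-16)² = 256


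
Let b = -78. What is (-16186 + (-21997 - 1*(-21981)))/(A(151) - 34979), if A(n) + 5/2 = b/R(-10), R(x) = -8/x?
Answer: 16202/35079 ≈ 0.46187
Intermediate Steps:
A(n) = -100 (A(n) = -5/2 - 78/((-8/(-10))) = -5/2 - 78/((-8*(-⅒))) = -5/2 - 78/⅘ = -5/2 - 78*5/4 = -5/2 - 195/2 = -100)
(-16186 + (-21997 - 1*(-21981)))/(A(151) - 34979) = (-16186 + (-21997 - 1*(-21981)))/(-100 - 34979) = (-16186 + (-21997 + 21981))/(-35079) = (-16186 - 16)*(-1/35079) = -16202*(-1/35079) = 16202/35079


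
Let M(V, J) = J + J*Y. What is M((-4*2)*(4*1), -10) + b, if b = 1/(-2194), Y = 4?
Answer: -109701/2194 ≈ -50.000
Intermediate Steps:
M(V, J) = 5*J (M(V, J) = J + J*4 = J + 4*J = 5*J)
b = -1/2194 ≈ -0.00045579
M((-4*2)*(4*1), -10) + b = 5*(-10) - 1/2194 = -50 - 1/2194 = -109701/2194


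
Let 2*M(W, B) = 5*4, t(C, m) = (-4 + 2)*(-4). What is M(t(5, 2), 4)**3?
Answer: 1000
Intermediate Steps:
t(C, m) = 8 (t(C, m) = -2*(-4) = 8)
M(W, B) = 10 (M(W, B) = (5*4)/2 = (1/2)*20 = 10)
M(t(5, 2), 4)**3 = 10**3 = 1000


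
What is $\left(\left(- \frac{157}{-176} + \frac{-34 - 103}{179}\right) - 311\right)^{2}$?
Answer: $\frac{95917597825009}{992502016} \approx 96642.0$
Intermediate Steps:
$\left(\left(- \frac{157}{-176} + \frac{-34 - 103}{179}\right) - 311\right)^{2} = \left(\left(\left(-157\right) \left(- \frac{1}{176}\right) + \left(-34 - 103\right) \frac{1}{179}\right) - 311\right)^{2} = \left(\left(\frac{157}{176} - \frac{137}{179}\right) - 311\right)^{2} = \left(\frac{3991}{31504} - 311\right)^{2} = \left(- \frac{9793753}{31504}\right)^{2} = \frac{95917597825009}{992502016}$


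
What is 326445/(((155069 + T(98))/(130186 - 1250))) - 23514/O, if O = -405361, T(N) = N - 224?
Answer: 17061855888949422/62807849423 ≈ 2.7165e+5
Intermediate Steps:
T(N) = -224 + N
326445/(((155069 + T(98))/(130186 - 1250))) - 23514/O = 326445/(((155069 + (-224 + 98))/(130186 - 1250))) - 23514/(-405361) = 326445/(((155069 - 126)/128936)) - 23514*(-1/405361) = 326445/((154943*(1/128936))) + 23514/405361 = 326445/(154943/128936) + 23514/405361 = 326445*(128936/154943) + 23514/405361 = 42090512520/154943 + 23514/405361 = 17061855888949422/62807849423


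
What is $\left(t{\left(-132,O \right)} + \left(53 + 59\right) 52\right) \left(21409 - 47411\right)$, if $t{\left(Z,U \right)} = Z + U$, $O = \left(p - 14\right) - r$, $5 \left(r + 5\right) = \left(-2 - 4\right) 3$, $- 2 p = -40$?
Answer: $- \frac{741915066}{5} \approx -1.4838 \cdot 10^{8}$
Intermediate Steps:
$p = 20$ ($p = \left(- \frac{1}{2}\right) \left(-40\right) = 20$)
$r = - \frac{43}{5}$ ($r = -5 + \frac{\left(-2 - 4\right) 3}{5} = -5 + \frac{\left(-6\right) 3}{5} = -5 + \frac{1}{5} \left(-18\right) = -5 - \frac{18}{5} = - \frac{43}{5} \approx -8.6$)
$O = \frac{73}{5}$ ($O = \left(20 - 14\right) - - \frac{43}{5} = \left(20 - 14\right) + \frac{43}{5} = 6 + \frac{43}{5} = \frac{73}{5} \approx 14.6$)
$t{\left(Z,U \right)} = U + Z$
$\left(t{\left(-132,O \right)} + \left(53 + 59\right) 52\right) \left(21409 - 47411\right) = \left(\left(\frac{73}{5} - 132\right) + \left(53 + 59\right) 52\right) \left(21409 - 47411\right) = \left(- \frac{587}{5} + 112 \cdot 52\right) \left(-26002\right) = \left(- \frac{587}{5} + 5824\right) \left(-26002\right) = \frac{28533}{5} \left(-26002\right) = - \frac{741915066}{5}$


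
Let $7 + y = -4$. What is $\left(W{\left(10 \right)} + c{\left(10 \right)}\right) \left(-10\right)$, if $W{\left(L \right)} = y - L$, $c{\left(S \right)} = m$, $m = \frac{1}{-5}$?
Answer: $212$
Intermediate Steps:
$m = - \frac{1}{5} \approx -0.2$
$c{\left(S \right)} = - \frac{1}{5}$
$y = -11$ ($y = -7 - 4 = -11$)
$W{\left(L \right)} = -11 - L$
$\left(W{\left(10 \right)} + c{\left(10 \right)}\right) \left(-10\right) = \left(\left(-11 - 10\right) - \frac{1}{5}\right) \left(-10\right) = \left(-21 - \frac{1}{5}\right) \left(-10\right) = \left(- \frac{106}{5}\right) \left(-10\right) = 212$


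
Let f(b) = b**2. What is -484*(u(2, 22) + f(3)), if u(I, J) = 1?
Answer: -4840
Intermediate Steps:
-484*(u(2, 22) + f(3)) = -484*(1 + 3**2) = -484*(1 + 9) = -484*10 = -4840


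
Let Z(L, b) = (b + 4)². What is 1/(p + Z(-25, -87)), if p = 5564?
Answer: 1/12453 ≈ 8.0302e-5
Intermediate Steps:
Z(L, b) = (4 + b)²
1/(p + Z(-25, -87)) = 1/(5564 + (4 - 87)²) = 1/(5564 + (-83)²) = 1/(5564 + 6889) = 1/12453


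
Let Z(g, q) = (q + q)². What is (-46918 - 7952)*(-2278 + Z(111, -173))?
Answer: -6443823060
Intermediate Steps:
Z(g, q) = 4*q² (Z(g, q) = (2*q)² = 4*q²)
(-46918 - 7952)*(-2278 + Z(111, -173)) = (-46918 - 7952)*(-2278 + 4*(-173)²) = -54870*(-2278 + 4*29929) = -54870*(-2278 + 119716) = -54870*117438 = -6443823060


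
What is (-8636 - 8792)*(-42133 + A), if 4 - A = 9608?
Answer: 901672436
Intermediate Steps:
A = -9604 (A = 4 - 1*9608 = 4 - 9608 = -9604)
(-8636 - 8792)*(-42133 + A) = (-8636 - 8792)*(-42133 - 9604) = -17428*(-51737) = 901672436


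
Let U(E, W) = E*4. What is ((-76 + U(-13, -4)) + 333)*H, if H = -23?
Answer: -4715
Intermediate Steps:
U(E, W) = 4*E
((-76 + U(-13, -4)) + 333)*H = ((-76 + 4*(-13)) + 333)*(-23) = ((-76 - 52) + 333)*(-23) = (-128 + 333)*(-23) = 205*(-23) = -4715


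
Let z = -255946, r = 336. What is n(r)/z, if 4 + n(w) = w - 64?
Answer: -134/127973 ≈ -0.0010471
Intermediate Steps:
n(w) = -68 + w (n(w) = -4 + (w - 64) = -4 + (-64 + w) = -68 + w)
n(r)/z = (-68 + 336)/(-255946) = 268*(-1/255946) = -134/127973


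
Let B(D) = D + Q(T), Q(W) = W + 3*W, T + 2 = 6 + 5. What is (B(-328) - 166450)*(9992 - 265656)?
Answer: 42629926688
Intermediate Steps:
T = 9 (T = -2 + (6 + 5) = -2 + 11 = 9)
Q(W) = 4*W
B(D) = 36 + D (B(D) = D + 4*9 = D + 36 = 36 + D)
(B(-328) - 166450)*(9992 - 265656) = ((36 - 328) - 166450)*(9992 - 265656) = (-292 - 166450)*(-255664) = -166742*(-255664) = 42629926688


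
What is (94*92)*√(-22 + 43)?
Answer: 8648*√21 ≈ 39630.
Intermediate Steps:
(94*92)*√(-22 + 43) = 8648*√21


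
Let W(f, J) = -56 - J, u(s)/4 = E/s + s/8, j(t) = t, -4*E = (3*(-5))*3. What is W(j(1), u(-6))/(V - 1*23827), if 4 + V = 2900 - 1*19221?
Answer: 13/11472 ≈ 0.0011332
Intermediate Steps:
E = 45/4 (E = -3*(-5)*3/4 = -(-15)*3/4 = -1/4*(-45) = 45/4 ≈ 11.250)
V = -16325 (V = -4 + (2900 - 1*19221) = -4 + (2900 - 19221) = -4 - 16321 = -16325)
u(s) = s/2 + 45/s (u(s) = 4*(45/(4*s) + s/8) = 4*(s/8 + 45/(4*s)) = s/2 + 45/s)
W(j(1), u(-6))/(V - 1*23827) = (-56 - ((1/2)*(-6) + 45/(-6)))/(-16325 - 1*23827) = (-56 - (-3 + 45*(-1/6)))/(-16325 - 23827) = (-56 - (-3 - 15/2))/(-40152) = (-56 - 1*(-21/2))*(-1/40152) = (-56 + 21/2)*(-1/40152) = -91/2*(-1/40152) = 13/11472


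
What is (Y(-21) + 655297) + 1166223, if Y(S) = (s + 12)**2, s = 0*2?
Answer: 1821664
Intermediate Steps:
s = 0
Y(S) = 144 (Y(S) = (0 + 12)**2 = 12**2 = 144)
(Y(-21) + 655297) + 1166223 = (144 + 655297) + 1166223 = 655441 + 1166223 = 1821664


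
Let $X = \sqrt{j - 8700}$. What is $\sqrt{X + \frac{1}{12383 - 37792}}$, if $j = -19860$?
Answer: $\frac{\sqrt{-25409 + 2582469124 i \sqrt{1785}}}{25409} \approx 9.1923 + 9.1923 i$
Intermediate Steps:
$X = 4 i \sqrt{1785}$ ($X = \sqrt{-19860 - 8700} = \sqrt{-28560} = 4 i \sqrt{1785} \approx 169.0 i$)
$\sqrt{X + \frac{1}{12383 - 37792}} = \sqrt{4 i \sqrt{1785} + \frac{1}{12383 - 37792}} = \sqrt{4 i \sqrt{1785} + \frac{1}{-25409}} = \sqrt{4 i \sqrt{1785} - \frac{1}{25409}} = \sqrt{- \frac{1}{25409} + 4 i \sqrt{1785}}$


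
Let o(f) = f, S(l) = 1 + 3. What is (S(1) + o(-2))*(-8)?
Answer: -16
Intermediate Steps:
S(l) = 4
(S(1) + o(-2))*(-8) = (4 - 2)*(-8) = 2*(-8) = -16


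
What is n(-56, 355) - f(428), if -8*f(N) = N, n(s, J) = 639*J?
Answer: 453797/2 ≈ 2.2690e+5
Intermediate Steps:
f(N) = -N/8
n(-56, 355) - f(428) = 639*355 - (-1)*428/8 = 226845 - 1*(-107/2) = 226845 + 107/2 = 453797/2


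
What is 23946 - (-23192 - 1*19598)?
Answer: 66736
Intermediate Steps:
23946 - (-23192 - 1*19598) = 23946 - (-23192 - 19598) = 23946 - 1*(-42790) = 23946 + 42790 = 66736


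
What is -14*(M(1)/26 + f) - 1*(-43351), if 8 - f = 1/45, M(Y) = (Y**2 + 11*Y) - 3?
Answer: 25292162/585 ≈ 43234.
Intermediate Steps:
M(Y) = -3 + Y**2 + 11*Y
f = 359/45 (f = 8 - 1/45 = 359/45 ≈ 7.9778)
-14*(M(1)/26 + f) - 1*(-43351) = -14*((-3 + 1**2 + 11*1)/26 + 359/45) - 1*(-43351) = -14*((-3 + 1 + 11)*(1/26) + 359/45) + 43351 = -14*(9*(1/26) + 359/45) + 43351 = -14*(9/26 + 359/45) + 43351 = -14*9739/1170 + 43351 = -68173/585 + 43351 = 25292162/585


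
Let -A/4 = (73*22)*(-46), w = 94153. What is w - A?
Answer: -201351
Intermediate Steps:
A = 295504 (A = -4*73*22*(-46) = -6424*(-46) = -4*(-73876) = 295504)
w - A = 94153 - 1*295504 = 94153 - 295504 = -201351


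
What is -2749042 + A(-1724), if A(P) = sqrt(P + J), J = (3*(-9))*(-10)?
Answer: -2749042 + I*sqrt(1454) ≈ -2.749e+6 + 38.131*I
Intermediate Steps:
J = 270 (J = -27*(-10) = 270)
A(P) = sqrt(270 + P) (A(P) = sqrt(P + 270) = sqrt(270 + P))
-2749042 + A(-1724) = -2749042 + sqrt(270 - 1724) = -2749042 + sqrt(-1454) = -2749042 + I*sqrt(1454)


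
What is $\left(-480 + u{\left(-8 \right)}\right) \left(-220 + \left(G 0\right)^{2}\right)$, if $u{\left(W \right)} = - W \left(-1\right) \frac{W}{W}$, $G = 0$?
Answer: $107360$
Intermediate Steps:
$u{\left(W \right)} = W$ ($u{\left(W \right)} = W 1 = W$)
$\left(-480 + u{\left(-8 \right)}\right) \left(-220 + \left(G 0\right)^{2}\right) = \left(-480 - 8\right) \left(-220 + \left(0 \cdot 0\right)^{2}\right) = - 488 \left(-220 + 0^{2}\right) = - 488 \left(-220 + 0\right) = \left(-488\right) \left(-220\right) = 107360$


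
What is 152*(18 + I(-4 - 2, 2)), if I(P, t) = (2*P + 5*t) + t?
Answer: 2736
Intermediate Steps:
I(P, t) = 2*P + 6*t
152*(18 + I(-4 - 2, 2)) = 152*(18 + (2*(-4 - 2) + 6*2)) = 152*(18 + (2*(-6) + 12)) = 152*(18 + (-12 + 12)) = 152*(18 + 0) = 152*18 = 2736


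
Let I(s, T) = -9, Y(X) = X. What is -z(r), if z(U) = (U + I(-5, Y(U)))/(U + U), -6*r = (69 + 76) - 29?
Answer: -85/116 ≈ -0.73276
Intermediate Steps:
r = -58/3 (r = -((69 + 76) - 29)/6 = -(145 - 29)/6 = -⅙*116 = -58/3 ≈ -19.333)
z(U) = (-9 + U)/(2*U) (z(U) = (U - 9)/(U + U) = (-9 + U)/((2*U)) = (-9 + U)*(1/(2*U)) = (-9 + U)/(2*U))
-z(r) = -(-9 - 58/3)/(2*(-58/3)) = -(-3)*(-85)/(2*58*3) = -1*85/116 = -85/116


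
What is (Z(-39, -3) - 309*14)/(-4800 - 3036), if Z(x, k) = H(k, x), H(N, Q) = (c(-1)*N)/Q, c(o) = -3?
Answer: 18747/33956 ≈ 0.55210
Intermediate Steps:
H(N, Q) = -3*N/Q (H(N, Q) = (-3*N)/Q = -3*N/Q)
Z(x, k) = -3*k/x
(Z(-39, -3) - 309*14)/(-4800 - 3036) = (-3*(-3)/(-39) - 309*14)/(-4800 - 3036) = (-3*(-3)*(-1/39) - 4326)/(-7836) = (-3/13 - 4326)*(-1/7836) = -56241/13*(-1/7836) = 18747/33956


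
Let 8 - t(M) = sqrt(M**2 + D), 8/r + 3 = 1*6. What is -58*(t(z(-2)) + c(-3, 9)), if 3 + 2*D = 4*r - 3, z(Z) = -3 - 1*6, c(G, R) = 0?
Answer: -464 + 290*sqrt(30)/3 ≈ 65.465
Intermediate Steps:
z(Z) = -9 (z(Z) = -3 - 6 = -9)
r = 8/3 (r = 8/(-3 + 1*6) = 8/(-3 + 6) = 8/3 ≈ 2.6667)
D = 7/3 (D = -3/2 + (4*(8/3) - 3)/2 = -3/2 + (32/3 - 3)/2 = -3/2 + (1/2)*(23/3) = -3/2 + 23/6 = 7/3 ≈ 2.3333)
t(M) = 8 - sqrt(7/3 + M**2) (t(M) = 8 - sqrt(M**2 + 7/3) = 8 - sqrt(7/3 + M**2))
-58*(t(z(-2)) + c(-3, 9)) = -58*((8 - sqrt(21 + 9*(-9)**2)/3) + 0) = -58*((8 - sqrt(21 + 9*81)/3) + 0) = -58*((8 - sqrt(21 + 729)/3) + 0) = -58*((8 - 5*sqrt(30)/3) + 0) = -58*(8 - 5*sqrt(30)/3) = -464 + 290*sqrt(30)/3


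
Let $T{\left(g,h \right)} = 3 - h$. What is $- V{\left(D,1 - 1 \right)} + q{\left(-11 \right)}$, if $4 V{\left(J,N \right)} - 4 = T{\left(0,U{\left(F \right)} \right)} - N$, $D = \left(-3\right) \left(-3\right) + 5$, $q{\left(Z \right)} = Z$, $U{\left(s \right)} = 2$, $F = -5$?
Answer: $- \frac{49}{4} \approx -12.25$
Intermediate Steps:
$D = 14$ ($D = 9 + 5 = 14$)
$V{\left(J,N \right)} = \frac{5}{4} - \frac{N}{4}$ ($V{\left(J,N \right)} = 1 + \frac{\left(3 - 2\right) - N}{4} = 1 + \frac{1 - N}{4} = 1 - \left(- \frac{1}{4} + \frac{N}{4}\right) = \frac{5}{4} - \frac{N}{4}$)
$- V{\left(D,1 - 1 \right)} + q{\left(-11 \right)} = - (\frac{5}{4} - \frac{1 - 1}{4}) - 11 = - (\frac{5}{4} - 0) - 11 = - (\frac{5}{4} + 0) - 11 = \left(-1\right) \frac{5}{4} - 11 = - \frac{5}{4} - 11 = - \frac{49}{4}$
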